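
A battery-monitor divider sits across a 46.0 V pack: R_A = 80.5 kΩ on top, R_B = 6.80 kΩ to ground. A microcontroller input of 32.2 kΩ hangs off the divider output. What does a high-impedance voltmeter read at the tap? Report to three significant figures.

V_out ≈ 3.00 V

The load sits in parallel with R_B: R_B‖R_L = (6.80 × 32.2) / (6.80 + 32.2) = 5.614 kΩ.
V_out = 46.0 × 5.614 / (80.5 + 5.614) = 46.0 × 5.614/86.11 = 3.00 V.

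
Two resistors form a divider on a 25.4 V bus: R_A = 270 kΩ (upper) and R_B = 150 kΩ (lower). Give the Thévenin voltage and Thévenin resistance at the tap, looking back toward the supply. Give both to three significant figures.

V_th = 9.07 V, R_th = 96.4 kΩ

V_th is the open-circuit tap voltage: 25.4 × 150/(270 + 150) = 9.07 V.
With the supply zeroed, R_A and R_B appear in parallel from the tap: R_th = R_A‖R_B = (270 × 150)/420.0 = 96.4 kΩ.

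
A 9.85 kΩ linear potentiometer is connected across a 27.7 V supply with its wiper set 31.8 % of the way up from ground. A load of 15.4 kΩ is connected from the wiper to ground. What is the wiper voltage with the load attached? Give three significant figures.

V ≈ 7.74 V

The wiper splits the pot into (1−α)R = 6.718 kΩ above and αR = 3.132 kΩ below.
Lower section ‖ load = 2.603 kΩ.
V_wiper = 27.7 × 2.603/(6.718 + 2.603) = 7.74 V.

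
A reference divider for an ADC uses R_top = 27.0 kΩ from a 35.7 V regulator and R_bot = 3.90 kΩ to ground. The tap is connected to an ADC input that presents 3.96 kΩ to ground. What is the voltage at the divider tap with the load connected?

The load sits in parallel with R_bot: R_bot‖R_L = (3.90 × 3.96) / (3.90 + 3.96) = 1.965 kΩ.
V_out = 35.7 × 1.965 / (27.0 + 1.965) = 35.7 × 1.965/28.96 = 2.42 V.
(Unloaded it would have been 4.51 V.)

V_out ≈ 2.42 V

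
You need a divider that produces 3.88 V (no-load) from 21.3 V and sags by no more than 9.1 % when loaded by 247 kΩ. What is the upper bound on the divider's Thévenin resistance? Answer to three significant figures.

Loading drop = R_th/(R_th + R_L) ≤ 0.0910, so R_th ≤ R_L · ε/(1−ε) = 247 kΩ × 0.0910/0.9090 = 24.7 kΩ.

R_th ≤ 24.7 kΩ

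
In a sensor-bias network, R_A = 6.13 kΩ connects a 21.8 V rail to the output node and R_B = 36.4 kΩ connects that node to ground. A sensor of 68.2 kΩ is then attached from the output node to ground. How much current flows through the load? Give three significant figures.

R_B‖R_L = 23.73 kΩ; V_out = 21.8 × 23.73/29.86 = 17.33 V.
I_L = V_out / R_L = 17.33 / 68.2 kΩ = 0.254 mA.

I_L ≈ 0.254 mA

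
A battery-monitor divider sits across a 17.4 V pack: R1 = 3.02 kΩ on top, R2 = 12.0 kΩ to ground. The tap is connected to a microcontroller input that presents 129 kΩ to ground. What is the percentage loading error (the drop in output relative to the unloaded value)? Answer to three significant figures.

1.84 %

The divider's output (Thévenin) resistance is R1‖R2 = 2.413 kΩ.
Fractional drop under load = R_th/(R_th + R_L) = 2.413 / (2.413 + 129) = 0.01836.
So the output falls by 1.84 %.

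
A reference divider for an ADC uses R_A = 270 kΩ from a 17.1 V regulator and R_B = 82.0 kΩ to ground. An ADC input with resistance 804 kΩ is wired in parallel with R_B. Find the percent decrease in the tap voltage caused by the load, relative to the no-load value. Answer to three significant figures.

The divider's output (Thévenin) resistance is R_A‖R_B = 62.90 kΩ.
Fractional drop under load = R_th/(R_th + R_L) = 62.90 / (62.90 + 804) = 0.07255.
So the output falls by 7.26 %.

7.26 %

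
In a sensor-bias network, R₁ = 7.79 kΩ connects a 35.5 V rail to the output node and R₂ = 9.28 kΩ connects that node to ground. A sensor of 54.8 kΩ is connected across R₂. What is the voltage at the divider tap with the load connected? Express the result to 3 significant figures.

The load sits in parallel with R₂: R₂‖R_L = (9.28 × 54.8) / (9.28 + 54.8) = 7.936 kΩ.
V_out = 35.5 × 7.936 / (7.79 + 7.936) = 35.5 × 7.936/15.73 = 17.9 V.
(Unloaded it would have been 19.3 V.)

V_out ≈ 17.9 V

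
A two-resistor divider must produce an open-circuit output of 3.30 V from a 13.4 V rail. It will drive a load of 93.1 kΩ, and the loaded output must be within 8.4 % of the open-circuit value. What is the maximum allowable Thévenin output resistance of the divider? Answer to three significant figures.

R_th ≤ 8.54 kΩ

Loading drop = R_th/(R_th + R_L) ≤ 0.0840, so R_th ≤ R_L · ε/(1−ε) = 93.1 kΩ × 0.0840/0.9160 = 8.54 kΩ.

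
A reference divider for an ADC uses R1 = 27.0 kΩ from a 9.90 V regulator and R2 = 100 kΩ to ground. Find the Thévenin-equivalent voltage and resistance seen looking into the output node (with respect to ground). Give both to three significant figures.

V_th = 7.80 V, R_th = 21.3 kΩ

V_th is the open-circuit tap voltage: 9.90 × 100/(27.0 + 100) = 7.80 V.
With the supply zeroed, R1 and R2 appear in parallel from the tap: R_th = R1‖R2 = (27.0 × 100)/127.0 = 21.3 kΩ.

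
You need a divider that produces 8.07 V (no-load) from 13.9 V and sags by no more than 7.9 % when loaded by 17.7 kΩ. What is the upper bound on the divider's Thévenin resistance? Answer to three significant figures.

Loading drop = R_th/(R_th + R_L) ≤ 0.0790, so R_th ≤ R_L · ε/(1−ε) = 17.7 kΩ × 0.0790/0.9210 = 1.52 kΩ.
(Any R1, R2 with R2/(R1+R2) = 0.581 and R1‖R2 ≤ 1.52 kΩ will meet the spec.)

R_th ≤ 1.52 kΩ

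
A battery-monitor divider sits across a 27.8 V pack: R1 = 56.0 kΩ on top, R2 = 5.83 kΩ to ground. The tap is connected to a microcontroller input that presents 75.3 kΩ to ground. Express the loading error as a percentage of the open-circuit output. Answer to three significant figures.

6.55 %

The divider's output (Thévenin) resistance is R1‖R2 = 5.280 kΩ.
Fractional drop under load = R_th/(R_th + R_L) = 5.280 / (5.280 + 75.3) = 0.06553.
So the output falls by 6.55 %.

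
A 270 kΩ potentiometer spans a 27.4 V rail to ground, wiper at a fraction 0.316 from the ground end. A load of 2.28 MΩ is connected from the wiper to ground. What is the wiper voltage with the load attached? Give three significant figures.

V ≈ 8.44 V

The wiper splits the pot into (1−α)R = 184.7 kΩ above and αR = 85.32 kΩ below.
Lower section ‖ load = 82.24 kΩ.
V_wiper = 27.4 × 82.24/(184.7 + 82.24) = 8.44 V.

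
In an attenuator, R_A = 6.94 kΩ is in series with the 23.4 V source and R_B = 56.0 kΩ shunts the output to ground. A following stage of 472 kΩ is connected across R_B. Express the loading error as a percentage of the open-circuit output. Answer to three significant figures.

1.29 %

The divider's output (Thévenin) resistance is R_A‖R_B = 6.175 kΩ.
Fractional drop under load = R_th/(R_th + R_L) = 6.175 / (6.175 + 472) = 0.01291.
So the output falls by 1.29 %.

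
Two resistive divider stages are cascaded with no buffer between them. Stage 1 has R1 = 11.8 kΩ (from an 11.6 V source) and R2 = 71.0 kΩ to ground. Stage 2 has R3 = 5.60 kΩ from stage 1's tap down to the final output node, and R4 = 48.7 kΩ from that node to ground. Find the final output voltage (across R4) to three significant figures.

Stage 2 presents R3+R4 = 54.30 kΩ as a load on stage 1's tap.
Stage 1's lower leg becomes R2‖(R3+R4) = 30.77 kΩ, so V_mid = 11.6 × 30.77/42.57 = 8.384 V.
Stage 2 is itself unloaded: V_out = V_mid × R4/(R3+R4) = 8.384 × 48.7/54.30 = 7.52 V.

V_out ≈ 7.52 V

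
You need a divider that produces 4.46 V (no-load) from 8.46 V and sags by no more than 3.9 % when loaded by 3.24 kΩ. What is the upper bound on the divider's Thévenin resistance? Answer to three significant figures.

Loading drop = R_th/(R_th + R_L) ≤ 0.0390, so R_th ≤ R_L · ε/(1−ε) = 3.24 kΩ × 0.0390/0.9610 = 131 Ω.
(Any R1, R2 with R2/(R1+R2) = 0.527 and R1‖R2 ≤ 131 Ω will meet the spec.)

R_th ≤ 131 Ω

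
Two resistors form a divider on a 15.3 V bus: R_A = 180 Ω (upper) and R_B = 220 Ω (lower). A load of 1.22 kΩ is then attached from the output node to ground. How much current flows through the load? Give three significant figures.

I_L ≈ 6.38 mA

R_B‖R_L = 186.4 Ω; V_out = 15.3 × 186.4/366.4 = 7.783 V.
I_L = V_out / R_L = 7.783 / 1.22 kΩ = 6.38 mA.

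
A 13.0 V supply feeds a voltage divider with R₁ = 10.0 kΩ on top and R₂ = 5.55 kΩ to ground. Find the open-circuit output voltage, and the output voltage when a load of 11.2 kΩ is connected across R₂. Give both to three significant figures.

Unloaded: 4.64 V; loaded: 3.52 V

Open-circuit: V = 13.0 × 5.55/(10.0 + 5.55) = 4.64 V.
With the load, R₂ becomes R₂‖R_L = 3.711 kΩ, so V = 13.0 × 3.711/13.71 = 3.52 V.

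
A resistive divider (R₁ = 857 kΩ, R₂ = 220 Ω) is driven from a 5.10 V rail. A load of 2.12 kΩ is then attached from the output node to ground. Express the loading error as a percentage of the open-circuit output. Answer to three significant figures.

The divider's output (Thévenin) resistance is R₁‖R₂ = 219.9 Ω.
Fractional drop under load = R_th/(R_th + R_L) = 219.9 / (219.9 + 2120) = 0.09400.
So the output falls by 9.40 %.

9.40 %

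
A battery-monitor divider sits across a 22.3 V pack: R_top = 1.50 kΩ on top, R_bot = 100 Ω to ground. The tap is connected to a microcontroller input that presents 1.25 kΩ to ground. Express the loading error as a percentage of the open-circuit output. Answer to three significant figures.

6.98 %

The divider's output (Thévenin) resistance is R_top‖R_bot = 93.75 Ω.
Fractional drop under load = R_th/(R_th + R_L) = 93.75 / (93.75 + 1250) = 0.06977.
So the output falls by 6.98 %.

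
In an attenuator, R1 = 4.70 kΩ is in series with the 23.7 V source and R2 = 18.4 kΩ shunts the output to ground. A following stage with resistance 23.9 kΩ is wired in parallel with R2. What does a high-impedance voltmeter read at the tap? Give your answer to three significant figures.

V_out ≈ 16.3 V

The load sits in parallel with R2: R2‖R_L = (18.4 × 23.9) / (18.4 + 23.9) = 10.40 kΩ.
V_out = 23.7 × 10.40 / (4.70 + 10.40) = 23.7 × 10.40/15.10 = 16.3 V.
(Unloaded it would have been 18.9 V.)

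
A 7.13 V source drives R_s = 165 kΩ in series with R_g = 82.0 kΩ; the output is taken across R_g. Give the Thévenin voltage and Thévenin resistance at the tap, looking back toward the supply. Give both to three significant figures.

V_th is the open-circuit tap voltage: 7.13 × 82.0/(165 + 82.0) = 2.37 V.
With the supply zeroed, R_s and R_g appear in parallel from the tap: R_th = R_s‖R_g = (165 × 82.0)/247.0 = 54.8 kΩ.

V_th = 2.37 V, R_th = 54.8 kΩ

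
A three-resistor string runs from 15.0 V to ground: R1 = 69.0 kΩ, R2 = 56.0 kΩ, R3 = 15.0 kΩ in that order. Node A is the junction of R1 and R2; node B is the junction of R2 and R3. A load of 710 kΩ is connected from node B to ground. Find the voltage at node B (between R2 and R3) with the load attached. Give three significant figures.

At node B, R3 is in parallel with the load: R3‖R_L = 14.69 kΩ.
Below node A the resistance is R2 + (R3‖R_L) = 70.69 kΩ, so V_A = 15.0 × 70.69/139.7 = 7.591 V.
Then V_B = V_A × (R3‖R_L)/(R2 + R3‖R_L) = 7.591 × 14.69/70.69 = 1.58 V.

V ≈ 1.58 V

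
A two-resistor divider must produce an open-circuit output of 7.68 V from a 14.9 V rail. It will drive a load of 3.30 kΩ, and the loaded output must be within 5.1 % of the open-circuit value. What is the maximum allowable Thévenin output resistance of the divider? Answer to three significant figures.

Loading drop = R_th/(R_th + R_L) ≤ 0.0510, so R_th ≤ R_L · ε/(1−ε) = 3.30 kΩ × 0.0510/0.9490 = 177 Ω.
(Any R1, R2 with R2/(R1+R2) = 0.515 and R1‖R2 ≤ 177 Ω will meet the spec.)

R_th ≤ 177 Ω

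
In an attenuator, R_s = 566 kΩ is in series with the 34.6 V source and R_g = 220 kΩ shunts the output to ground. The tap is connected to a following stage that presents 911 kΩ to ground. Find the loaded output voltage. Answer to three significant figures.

V_out ≈ 8.25 V

The load sits in parallel with R_g: R_g‖R_L = (220 × 911) / (220 + 911) = 177.2 kΩ.
V_out = 34.6 × 177.2 / (566 + 177.2) = 34.6 × 177.2/743.2 = 8.25 V.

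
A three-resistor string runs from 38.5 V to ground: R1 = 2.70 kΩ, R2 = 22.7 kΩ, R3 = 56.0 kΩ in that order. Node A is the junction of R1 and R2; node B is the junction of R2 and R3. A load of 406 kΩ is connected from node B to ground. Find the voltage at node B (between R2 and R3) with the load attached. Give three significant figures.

At node B, R3 is in parallel with the load: R3‖R_L = 49.21 kΩ.
Below node A the resistance is R2 + (R3‖R_L) = 71.91 kΩ, so V_A = 38.5 × 71.91/74.61 = 37.11 V.
Then V_B = V_A × (R3‖R_L)/(R2 + R3‖R_L) = 37.11 × 49.21/71.91 = 25.4 V.

V ≈ 25.4 V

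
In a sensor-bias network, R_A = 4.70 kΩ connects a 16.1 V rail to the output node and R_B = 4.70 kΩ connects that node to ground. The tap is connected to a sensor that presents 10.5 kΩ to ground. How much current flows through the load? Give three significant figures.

I_L ≈ 0.626 mA

R_B‖R_L = 3.247 kΩ; V_out = 16.1 × 3.247/7.947 = 6.578 V.
I_L = V_out / R_L = 6.578 / 10.5 kΩ = 0.626 mA.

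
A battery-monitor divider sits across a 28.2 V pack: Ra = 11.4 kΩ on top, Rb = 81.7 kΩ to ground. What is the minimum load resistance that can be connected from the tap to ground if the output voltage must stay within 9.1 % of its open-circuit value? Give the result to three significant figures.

R_L(min) ≈ 99.9 kΩ

Output resistance R_th = Ra‖Rb = (11.4 × 81.7)/93.10 = 10.00 kΩ.
The fractional drop is R_th/(R_th + R_L); requiring this ≤ 0.0910 gives R_L ≥ R_th(1/0.0910 − 1) = 10.00 × 9.989 = 99.9 kΩ.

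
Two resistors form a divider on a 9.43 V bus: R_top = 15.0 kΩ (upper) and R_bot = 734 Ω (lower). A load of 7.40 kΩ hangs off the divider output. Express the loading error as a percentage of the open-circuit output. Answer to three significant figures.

8.64 %

Unloaded V = 9.43 × 734/15730 = 0.43991 V.
Loaded: R_bot‖R_L = 667.8 Ω, giving V = 9.43 × 667.8/15670 = 0.40191 V.
Drop = (0.43991 − 0.40191) / 0.43991 = 8.64 %.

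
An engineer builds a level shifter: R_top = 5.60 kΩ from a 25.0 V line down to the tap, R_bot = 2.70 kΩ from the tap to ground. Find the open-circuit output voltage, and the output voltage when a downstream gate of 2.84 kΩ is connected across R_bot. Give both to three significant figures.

Unloaded: 8.13 V; loaded: 4.95 V

Open-circuit: V = 25.0 × 2.70/(5.60 + 2.70) = 8.13 V.
With the load, R_bot becomes R_bot‖R_L = 1.384 kΩ, so V = 25.0 × 1.384/6.984 = 4.95 V.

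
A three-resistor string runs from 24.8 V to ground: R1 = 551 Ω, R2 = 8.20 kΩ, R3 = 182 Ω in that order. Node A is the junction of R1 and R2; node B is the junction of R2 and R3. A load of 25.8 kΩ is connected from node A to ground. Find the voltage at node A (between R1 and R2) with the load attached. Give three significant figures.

V ≈ 22.8 V

Below node A the series string R2+R3 = 8382 Ω sits in parallel with the 25800 Ω load: 6327 Ω.
V_A = 24.8 × 6327/(551 + 6327) = 22.8 V.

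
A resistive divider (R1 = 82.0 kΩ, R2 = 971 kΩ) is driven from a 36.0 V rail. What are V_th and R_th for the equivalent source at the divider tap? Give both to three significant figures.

V_th = 33.2 V, R_th = 75.6 kΩ

V_th is the open-circuit tap voltage: 36.0 × 971/(82.0 + 971) = 33.2 V.
With the supply zeroed, R1 and R2 appear in parallel from the tap: R_th = R1‖R2 = (82.0 × 971)/1053 = 75.6 kΩ.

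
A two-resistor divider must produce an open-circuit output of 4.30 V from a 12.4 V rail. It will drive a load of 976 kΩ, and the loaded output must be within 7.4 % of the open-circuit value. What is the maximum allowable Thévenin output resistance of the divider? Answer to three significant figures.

Loading drop = R_th/(R_th + R_L) ≤ 0.0740, so R_th ≤ R_L · ε/(1−ε) = 976 kΩ × 0.0740/0.9260 = 78.0 kΩ.

R_th ≤ 78.0 kΩ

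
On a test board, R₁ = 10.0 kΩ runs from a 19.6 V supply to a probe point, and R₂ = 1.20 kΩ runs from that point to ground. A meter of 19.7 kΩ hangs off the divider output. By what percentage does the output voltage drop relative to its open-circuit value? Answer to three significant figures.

The divider's output (Thévenin) resistance is R₁‖R₂ = 1.071 kΩ.
Fractional drop under load = R_th/(R_th + R_L) = 1.071 / (1.071 + 19.7) = 0.05158.
So the output falls by 5.16 %.

5.16 %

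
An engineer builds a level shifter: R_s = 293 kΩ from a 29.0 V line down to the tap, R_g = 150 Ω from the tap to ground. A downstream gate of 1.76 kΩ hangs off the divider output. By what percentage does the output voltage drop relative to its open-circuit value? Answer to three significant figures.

The divider's output (Thévenin) resistance is R_s‖R_g = 149.9 Ω.
Fractional drop under load = R_th/(R_th + R_L) = 149.9 / (149.9 + 1760) = 0.07850.
So the output falls by 7.85 %.

7.85 %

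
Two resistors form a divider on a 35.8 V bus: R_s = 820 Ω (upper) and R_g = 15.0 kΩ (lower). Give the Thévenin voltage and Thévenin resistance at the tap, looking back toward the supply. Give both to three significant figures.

V_th = 33.9 V, R_th = 777 Ω

V_th is the open-circuit tap voltage: 35.8 × 15000/(820 + 15000) = 33.9 V.
With the supply zeroed, R_s and R_g appear in parallel from the tap: R_th = R_s‖R_g = (820 × 15000)/15820 = 777 Ω.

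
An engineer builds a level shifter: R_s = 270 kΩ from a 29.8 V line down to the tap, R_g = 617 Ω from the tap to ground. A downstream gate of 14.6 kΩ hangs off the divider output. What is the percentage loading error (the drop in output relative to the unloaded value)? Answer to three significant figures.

The divider's output (Thévenin) resistance is R_s‖R_g = 615.6 Ω.
Fractional drop under load = R_th/(R_th + R_L) = 615.6 / (615.6 + 14600) = 0.04046.
So the output falls by 4.05 %.

4.05 %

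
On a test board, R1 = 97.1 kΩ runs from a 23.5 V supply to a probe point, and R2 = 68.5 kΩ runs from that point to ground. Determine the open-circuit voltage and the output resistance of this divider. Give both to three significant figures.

V_th = 9.72 V, R_th = 40.2 kΩ

V_th is the open-circuit tap voltage: 23.5 × 68.5/(97.1 + 68.5) = 9.72 V.
With the supply zeroed, R1 and R2 appear in parallel from the tap: R_th = R1‖R2 = (97.1 × 68.5)/165.6 = 40.2 kΩ.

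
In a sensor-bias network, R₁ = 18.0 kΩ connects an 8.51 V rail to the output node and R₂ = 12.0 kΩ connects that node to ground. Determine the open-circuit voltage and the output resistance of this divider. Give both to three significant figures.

V_th = 3.40 V, R_th = 7.20 kΩ

V_th is the open-circuit tap voltage: 8.51 × 12.0/(18.0 + 12.0) = 3.40 V.
With the supply zeroed, R₁ and R₂ appear in parallel from the tap: R_th = R₁‖R₂ = (18.0 × 12.0)/30.00 = 7.20 kΩ.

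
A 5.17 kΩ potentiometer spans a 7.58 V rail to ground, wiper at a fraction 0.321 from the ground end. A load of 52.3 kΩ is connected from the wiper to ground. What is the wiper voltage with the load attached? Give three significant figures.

The wiper splits the pot into (1−α)R = 3.510 kΩ above and αR = 1.660 kΩ below.
Lower section ‖ load = 1.609 kΩ.
V_wiper = 7.58 × 1.609/(3.510 + 1.609) = 2.38 V.

V ≈ 2.38 V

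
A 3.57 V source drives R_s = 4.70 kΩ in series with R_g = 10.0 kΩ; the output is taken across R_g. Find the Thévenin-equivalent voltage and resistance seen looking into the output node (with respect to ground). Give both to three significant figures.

V_th is the open-circuit tap voltage: 3.57 × 10.0/(4.70 + 10.0) = 2.43 V.
With the supply zeroed, R_s and R_g appear in parallel from the tap: R_th = R_s‖R_g = (4.70 × 10.0)/14.70 = 3.20 kΩ.

V_th = 2.43 V, R_th = 3.20 kΩ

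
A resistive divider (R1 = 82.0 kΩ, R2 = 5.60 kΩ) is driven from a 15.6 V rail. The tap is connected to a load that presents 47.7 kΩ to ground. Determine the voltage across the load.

V_out ≈ 0.899 V

The load sits in parallel with R2: R2‖R_L = (5.60 × 47.7) / (5.60 + 47.7) = 5.012 kΩ.
V_out = 15.6 × 5.012 / (82.0 + 5.012) = 15.6 × 5.012/87.01 = 0.899 V.
(Unloaded it would have been 0.997 V.)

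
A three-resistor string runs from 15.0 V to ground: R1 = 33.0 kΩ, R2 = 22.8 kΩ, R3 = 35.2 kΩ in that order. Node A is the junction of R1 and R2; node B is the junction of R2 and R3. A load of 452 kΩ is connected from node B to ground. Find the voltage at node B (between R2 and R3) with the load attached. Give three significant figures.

At node B, R3 is in parallel with the load: R3‖R_L = 32.66 kΩ.
Below node A the resistance is R2 + (R3‖R_L) = 55.46 kΩ, so V_A = 15.0 × 55.46/88.46 = 9.404 V.
Then V_B = V_A × (R3‖R_L)/(R2 + R3‖R_L) = 9.404 × 32.66/55.46 = 5.54 V.

V ≈ 5.54 V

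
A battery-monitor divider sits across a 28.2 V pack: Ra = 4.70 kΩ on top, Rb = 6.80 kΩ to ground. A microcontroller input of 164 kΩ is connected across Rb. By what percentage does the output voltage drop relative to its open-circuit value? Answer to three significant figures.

1.67 %

The divider's output (Thévenin) resistance is Ra‖Rb = 2.779 kΩ.
Fractional drop under load = R_th/(R_th + R_L) = 2.779 / (2.779 + 164) = 0.01666.
So the output falls by 1.67 %.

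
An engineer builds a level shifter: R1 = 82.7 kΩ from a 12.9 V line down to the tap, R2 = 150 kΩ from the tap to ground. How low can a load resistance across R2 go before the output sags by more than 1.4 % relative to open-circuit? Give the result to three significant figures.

Output resistance R_th = R1‖R2 = (82.7 × 150)/232.7 = 53.31 kΩ.
The fractional drop is R_th/(R_th + R_L); requiring this ≤ 0.0140 gives R_L ≥ R_th(1/0.0140 − 1) = 53.31 × 70.43 = 3.75 MΩ.

R_L(min) ≈ 3.75 MΩ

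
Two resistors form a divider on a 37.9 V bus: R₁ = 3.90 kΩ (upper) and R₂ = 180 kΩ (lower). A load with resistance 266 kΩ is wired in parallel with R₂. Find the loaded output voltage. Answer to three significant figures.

V_out ≈ 36.6 V

The load sits in parallel with R₂: R₂‖R_L = (180 × 266) / (180 + 266) = 107.4 kΩ.
V_out = 37.9 × 107.4 / (3.90 + 107.4) = 37.9 × 107.4/111.3 = 36.6 V.
(Unloaded it would have been 37.1 V.)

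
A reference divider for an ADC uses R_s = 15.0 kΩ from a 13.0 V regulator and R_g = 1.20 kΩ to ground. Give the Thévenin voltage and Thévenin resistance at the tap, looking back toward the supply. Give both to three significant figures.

V_th = 0.963 V, R_th = 1.11 kΩ

V_th is the open-circuit tap voltage: 13.0 × 1.20/(15.0 + 1.20) = 0.963 V.
With the supply zeroed, R_s and R_g appear in parallel from the tap: R_th = R_s‖R_g = (15.0 × 1.20)/16.20 = 1.11 kΩ.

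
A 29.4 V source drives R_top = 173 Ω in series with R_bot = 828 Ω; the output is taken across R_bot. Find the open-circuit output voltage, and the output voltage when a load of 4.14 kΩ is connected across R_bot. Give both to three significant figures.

Open-circuit: V = 29.4 × 828/(173 + 828) = 24.3 V.
With the load, R_bot becomes R_bot‖R_L = 690.0 Ω, so V = 29.4 × 690.0/863.0 = 23.5 V.

Unloaded: 24.3 V; loaded: 23.5 V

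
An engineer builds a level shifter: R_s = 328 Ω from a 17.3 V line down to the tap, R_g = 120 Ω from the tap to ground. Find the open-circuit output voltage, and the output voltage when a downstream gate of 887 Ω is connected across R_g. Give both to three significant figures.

Unloaded: 4.63 V; loaded: 4.22 V

Open-circuit: V = 17.3 × 120/(328 + 120) = 4.63 V.
With the load, R_g becomes R_g‖R_L = 105.7 Ω, so V = 17.3 × 105.7/433.7 = 4.22 V.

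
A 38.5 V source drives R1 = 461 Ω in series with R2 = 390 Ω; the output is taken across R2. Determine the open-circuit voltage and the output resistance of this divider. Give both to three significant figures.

V_th = 17.6 V, R_th = 211 Ω

V_th is the open-circuit tap voltage: 38.5 × 390/(461 + 390) = 17.6 V.
With the supply zeroed, R1 and R2 appear in parallel from the tap: R_th = R1‖R2 = (461 × 390)/851.0 = 211 Ω.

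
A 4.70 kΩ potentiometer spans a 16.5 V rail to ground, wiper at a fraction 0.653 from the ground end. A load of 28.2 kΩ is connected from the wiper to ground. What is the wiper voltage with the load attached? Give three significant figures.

V ≈ 10.4 V

The wiper splits the pot into (1−α)R = 1.631 kΩ above and αR = 3.069 kΩ below.
Lower section ‖ load = 2.768 kΩ.
V_wiper = 16.5 × 2.768/(1.631 + 2.768) = 10.4 V.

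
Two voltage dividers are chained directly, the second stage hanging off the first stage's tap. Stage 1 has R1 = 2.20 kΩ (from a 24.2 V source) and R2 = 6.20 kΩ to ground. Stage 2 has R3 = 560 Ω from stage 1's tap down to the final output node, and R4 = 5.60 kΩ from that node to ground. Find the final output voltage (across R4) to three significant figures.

Stage 2 presents R3+R4 = 6160 Ω as a load on stage 1's tap.
Stage 1's lower leg becomes R2‖(R3+R4) = 3090 Ω, so V_mid = 24.2 × 3090/5290 = 14.14 V.
Stage 2 is itself unloaded: V_out = V_mid × R4/(R3+R4) = 14.14 × 5600/6160 = 12.9 V.

V_out ≈ 12.9 V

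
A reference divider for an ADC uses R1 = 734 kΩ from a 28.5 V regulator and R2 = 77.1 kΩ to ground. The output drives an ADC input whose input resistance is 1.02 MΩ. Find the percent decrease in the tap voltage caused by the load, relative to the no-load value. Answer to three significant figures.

6.40 %

The divider's output (Thévenin) resistance is R1‖R2 = 69.77 kΩ.
Fractional drop under load = R_th/(R_th + R_L) = 69.77 / (69.77 + 1020) = 0.06402.
So the output falls by 6.40 %.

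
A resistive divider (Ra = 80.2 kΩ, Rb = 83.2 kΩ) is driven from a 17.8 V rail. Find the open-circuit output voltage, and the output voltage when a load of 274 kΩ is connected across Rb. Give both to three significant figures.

Unloaded: 9.06 V; loaded: 7.89 V

Open-circuit: V = 17.8 × 83.2/(80.2 + 83.2) = 9.06 V.
With the load, Rb becomes Rb‖R_L = 63.82 kΩ, so V = 17.8 × 63.82/144.0 = 7.89 V.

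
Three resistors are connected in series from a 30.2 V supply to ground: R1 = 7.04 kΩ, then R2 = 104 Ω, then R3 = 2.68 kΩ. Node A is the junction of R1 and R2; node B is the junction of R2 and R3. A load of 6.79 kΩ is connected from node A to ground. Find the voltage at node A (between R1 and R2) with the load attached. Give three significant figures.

Below node A the series string R2+R3 = 2784 Ω sits in parallel with the 6790 Ω load: 1974 Ω.
V_A = 30.2 × 1974/(7040 + 1974) = 6.61 V.

V ≈ 6.61 V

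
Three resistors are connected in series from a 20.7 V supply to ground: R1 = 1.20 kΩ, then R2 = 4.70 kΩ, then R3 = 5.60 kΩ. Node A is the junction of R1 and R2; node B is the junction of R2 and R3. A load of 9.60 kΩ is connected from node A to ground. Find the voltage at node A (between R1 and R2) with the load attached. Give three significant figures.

Below node A the series string R2+R3 = 10.30 kΩ sits in parallel with the 9.60 kΩ load: 4.969 kΩ.
V_A = 20.7 × 4.969/(1.20 + 4.969) = 16.7 V.

V ≈ 16.7 V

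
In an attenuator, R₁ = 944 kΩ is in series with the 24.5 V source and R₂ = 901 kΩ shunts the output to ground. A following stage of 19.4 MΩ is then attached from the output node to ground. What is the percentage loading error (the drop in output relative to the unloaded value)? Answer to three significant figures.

The divider's output (Thévenin) resistance is R₁‖R₂ = 461.0 kΩ.
Fractional drop under load = R_th/(R_th + R_L) = 461.0 / (461.0 + 19400) = 0.02321.
So the output falls by 2.32 %.

2.32 %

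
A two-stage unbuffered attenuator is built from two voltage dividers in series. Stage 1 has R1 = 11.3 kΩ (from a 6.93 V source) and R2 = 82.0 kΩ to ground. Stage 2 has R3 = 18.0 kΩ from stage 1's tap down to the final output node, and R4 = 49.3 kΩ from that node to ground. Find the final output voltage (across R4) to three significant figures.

V_out ≈ 3.89 V

Stage 2 presents R3+R4 = 67.30 kΩ as a load on stage 1's tap.
Stage 1's lower leg becomes R2‖(R3+R4) = 36.96 kΩ, so V_mid = 6.93 × 36.96/48.26 = 5.307 V.
Stage 2 is itself unloaded: V_out = V_mid × R4/(R3+R4) = 5.307 × 49.3/67.30 = 3.89 V.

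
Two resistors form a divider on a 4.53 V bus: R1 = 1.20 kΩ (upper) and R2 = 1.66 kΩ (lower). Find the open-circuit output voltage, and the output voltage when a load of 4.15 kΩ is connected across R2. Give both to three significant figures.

Unloaded: 2.63 V; loaded: 2.25 V

Open-circuit: V = 4.53 × 1.66/(1.20 + 1.66) = 2.63 V.
With the load, R2 becomes R2‖R_L = 1.186 kΩ, so V = 4.53 × 1.186/2.386 = 2.25 V.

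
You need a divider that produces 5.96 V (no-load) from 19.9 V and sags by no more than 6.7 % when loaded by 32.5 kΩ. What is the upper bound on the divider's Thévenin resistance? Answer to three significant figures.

Loading drop = R_th/(R_th + R_L) ≤ 0.0670, so R_th ≤ R_L · ε/(1−ε) = 32.5 kΩ × 0.0670/0.9330 = 2.33 kΩ.
(Any R1, R2 with R2/(R1+R2) = 0.299 and R1‖R2 ≤ 2.33 kΩ will meet the spec.)

R_th ≤ 2.33 kΩ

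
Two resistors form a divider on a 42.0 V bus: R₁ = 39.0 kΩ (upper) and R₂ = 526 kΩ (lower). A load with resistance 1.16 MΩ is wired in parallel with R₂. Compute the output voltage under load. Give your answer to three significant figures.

The load sits in parallel with R₂: R₂‖R_L = (526 × 1160) / (526 + 1160) = 361.9 kΩ.
V_out = 42.0 × 361.9 / (39.0 + 361.9) = 42.0 × 361.9/400.9 = 37.9 V.

V_out ≈ 37.9 V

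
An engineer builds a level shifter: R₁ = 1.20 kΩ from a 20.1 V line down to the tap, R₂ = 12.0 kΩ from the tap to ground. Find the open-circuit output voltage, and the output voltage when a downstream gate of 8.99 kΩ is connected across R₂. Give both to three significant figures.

Unloaded: 18.3 V; loaded: 16.3 V

Open-circuit: V = 20.1 × 12.0/(1.20 + 12.0) = 18.3 V.
With the load, R₂ becomes R₂‖R_L = 5.140 kΩ, so V = 20.1 × 5.140/6.340 = 16.3 V.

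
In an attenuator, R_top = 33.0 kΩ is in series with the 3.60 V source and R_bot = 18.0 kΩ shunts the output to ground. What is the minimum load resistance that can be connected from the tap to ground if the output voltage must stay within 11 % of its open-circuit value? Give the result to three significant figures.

R_L(min) ≈ 94.2 kΩ

Output resistance R_th = R_top‖R_bot = (33.0 × 18.0)/51.00 = 11.65 kΩ.
The fractional drop is R_th/(R_th + R_L); requiring this ≤ 0.110 gives R_L ≥ R_th(1/0.110 − 1) = 11.65 × 8.091 = 94.2 kΩ.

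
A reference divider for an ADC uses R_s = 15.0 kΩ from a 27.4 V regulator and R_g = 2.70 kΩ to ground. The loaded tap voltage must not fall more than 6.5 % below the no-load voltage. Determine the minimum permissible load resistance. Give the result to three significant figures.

Output resistance R_th = R_s‖R_g = (15.0 × 2.70)/17.70 = 2.288 kΩ.
The fractional drop is R_th/(R_th + R_L); requiring this ≤ 0.0650 gives R_L ≥ R_th(1/0.0650 − 1) = 2.288 × 14.38 = 32.9 kΩ.

R_L(min) ≈ 32.9 kΩ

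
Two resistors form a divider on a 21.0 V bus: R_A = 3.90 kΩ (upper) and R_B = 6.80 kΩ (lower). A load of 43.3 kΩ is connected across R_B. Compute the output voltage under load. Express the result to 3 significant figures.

The load sits in parallel with R_B: R_B‖R_L = (6.80 × 43.3) / (6.80 + 43.3) = 5.877 kΩ.
V_out = 21.0 × 5.877 / (3.90 + 5.877) = 21.0 × 5.877/9.777 = 12.6 V.

V_out ≈ 12.6 V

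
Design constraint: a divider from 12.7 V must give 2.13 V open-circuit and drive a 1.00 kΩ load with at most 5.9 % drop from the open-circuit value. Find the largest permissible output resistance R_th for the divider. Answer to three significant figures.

R_th ≤ 62.7 Ω

Loading drop = R_th/(R_th + R_L) ≤ 0.0590, so R_th ≤ R_L · ε/(1−ε) = 1.00 kΩ × 0.0590/0.9410 = 62.7 Ω.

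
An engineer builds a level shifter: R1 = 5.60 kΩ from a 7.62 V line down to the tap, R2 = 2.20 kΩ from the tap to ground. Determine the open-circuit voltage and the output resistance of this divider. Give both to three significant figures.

V_th is the open-circuit tap voltage: 7.62 × 2.20/(5.60 + 2.20) = 2.15 V.
With the supply zeroed, R1 and R2 appear in parallel from the tap: R_th = R1‖R2 = (5.60 × 2.20)/7.800 = 1.58 kΩ.

V_th = 2.15 V, R_th = 1.58 kΩ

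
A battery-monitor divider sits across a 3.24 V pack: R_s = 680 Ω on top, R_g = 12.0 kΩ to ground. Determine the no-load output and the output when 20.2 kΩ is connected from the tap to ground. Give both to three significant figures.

Open-circuit: V = 3.24 × 12000/(680 + 12000) = 3.07 V.
With the load, R_g becomes R_g‖R_L = 7528 Ω, so V = 3.24 × 7528/8208 = 2.97 V.

Unloaded: 3.07 V; loaded: 2.97 V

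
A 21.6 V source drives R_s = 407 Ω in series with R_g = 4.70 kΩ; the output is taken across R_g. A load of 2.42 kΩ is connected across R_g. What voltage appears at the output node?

V_out ≈ 17.2 V

The load sits in parallel with R_g: R_g‖R_L = (4700 × 2420) / (4700 + 2420) = 1597 Ω.
V_out = 21.6 × 1597 / (407 + 1597) = 21.6 × 1597/2004 = 17.2 V.
(Unloaded it would have been 19.9 V.)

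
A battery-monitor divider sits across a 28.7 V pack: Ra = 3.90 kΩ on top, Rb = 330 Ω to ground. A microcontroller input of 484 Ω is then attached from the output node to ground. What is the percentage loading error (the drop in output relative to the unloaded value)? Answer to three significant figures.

Unloaded V = 28.7 × 330/4230 = 2.239 V.
Loaded: Rb‖R_L = 196.2 Ω, giving V = 28.7 × 196.2/4096 = 1.375 V.
Drop = (2.239 − 1.375) / 2.239 = 38.6 %.

38.6 %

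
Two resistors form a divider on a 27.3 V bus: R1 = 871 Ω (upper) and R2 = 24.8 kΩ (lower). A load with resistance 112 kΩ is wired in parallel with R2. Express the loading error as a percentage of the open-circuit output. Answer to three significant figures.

The divider's output (Thévenin) resistance is R1‖R2 = 841.4 Ω.
Fractional drop under load = R_th/(R_th + R_L) = 841.4 / (841.4 + 112000) = 0.007457.
So the output falls by 0.746 %.

0.746 %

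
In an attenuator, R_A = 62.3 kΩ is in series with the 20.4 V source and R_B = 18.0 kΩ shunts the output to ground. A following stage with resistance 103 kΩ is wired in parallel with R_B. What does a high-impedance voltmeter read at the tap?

The load sits in parallel with R_B: R_B‖R_L = (18.0 × 103) / (18.0 + 103) = 15.32 kΩ.
V_out = 20.4 × 15.32 / (62.3 + 15.32) = 20.4 × 15.32/77.62 = 4.03 V.

V_out ≈ 4.03 V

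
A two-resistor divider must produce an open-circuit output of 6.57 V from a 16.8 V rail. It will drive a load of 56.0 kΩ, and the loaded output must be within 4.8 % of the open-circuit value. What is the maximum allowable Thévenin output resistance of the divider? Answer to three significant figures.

Loading drop = R_th/(R_th + R_L) ≤ 0.0480, so R_th ≤ R_L · ε/(1−ε) = 56.0 kΩ × 0.0480/0.9520 = 2.82 kΩ.

R_th ≤ 2.82 kΩ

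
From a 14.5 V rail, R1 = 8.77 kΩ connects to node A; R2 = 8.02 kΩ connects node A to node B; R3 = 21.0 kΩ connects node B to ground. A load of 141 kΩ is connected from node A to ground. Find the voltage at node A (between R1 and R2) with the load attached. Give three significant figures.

Below node A the series string R2+R3 = 29.02 kΩ sits in parallel with the 141 kΩ load: 24.07 kΩ.
V_A = 14.5 × 24.07/(8.77 + 24.07) = 10.6 V.

V ≈ 10.6 V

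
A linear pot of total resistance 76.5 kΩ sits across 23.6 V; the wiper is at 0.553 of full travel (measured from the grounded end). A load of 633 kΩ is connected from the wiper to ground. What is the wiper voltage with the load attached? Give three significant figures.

V ≈ 12.7 V

The wiper splits the pot into (1−α)R = 34.20 kΩ above and αR = 42.30 kΩ below.
Lower section ‖ load = 39.65 kΩ.
V_wiper = 23.6 × 39.65/(34.20 + 39.65) = 12.7 V.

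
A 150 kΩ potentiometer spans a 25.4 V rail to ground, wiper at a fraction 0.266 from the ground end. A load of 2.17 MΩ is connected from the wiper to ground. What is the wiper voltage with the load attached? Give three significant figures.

The wiper splits the pot into (1−α)R = 110.1 kΩ above and αR = 39.90 kΩ below.
Lower section ‖ load = 39.18 kΩ.
V_wiper = 25.4 × 39.18/(110.1 + 39.18) = 6.67 V.

V ≈ 6.67 V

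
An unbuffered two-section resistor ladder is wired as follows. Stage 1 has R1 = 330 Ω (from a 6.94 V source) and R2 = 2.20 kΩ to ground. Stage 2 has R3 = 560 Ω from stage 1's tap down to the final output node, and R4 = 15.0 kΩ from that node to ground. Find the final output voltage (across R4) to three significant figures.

V_out ≈ 5.71 V

Stage 2 presents R3+R4 = 15560 Ω as a load on stage 1's tap.
Stage 1's lower leg becomes R2‖(R3+R4) = 1927 Ω, so V_mid = 6.94 × 1927/2257 = 5.926 V.
Stage 2 is itself unloaded: V_out = V_mid × R4/(R3+R4) = 5.926 × 15000/15560 = 5.71 V.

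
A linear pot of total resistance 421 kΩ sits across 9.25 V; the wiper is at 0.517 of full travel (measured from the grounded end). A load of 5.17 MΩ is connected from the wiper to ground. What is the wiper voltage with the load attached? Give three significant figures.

V ≈ 4.69 V

The wiper splits the pot into (1−α)R = 203.3 kΩ above and αR = 217.7 kΩ below.
Lower section ‖ load = 208.9 kΩ.
V_wiper = 9.25 × 208.9/(203.3 + 208.9) = 4.69 V.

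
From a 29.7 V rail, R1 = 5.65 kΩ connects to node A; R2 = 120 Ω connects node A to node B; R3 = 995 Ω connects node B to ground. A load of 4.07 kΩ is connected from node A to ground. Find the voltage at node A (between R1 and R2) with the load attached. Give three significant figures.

Below node A the series string R2+R3 = 1115 Ω sits in parallel with the 4070 Ω load: 875.2 Ω.
V_A = 29.7 × 875.2/(5650 + 875.2) = 3.98 V.

V ≈ 3.98 V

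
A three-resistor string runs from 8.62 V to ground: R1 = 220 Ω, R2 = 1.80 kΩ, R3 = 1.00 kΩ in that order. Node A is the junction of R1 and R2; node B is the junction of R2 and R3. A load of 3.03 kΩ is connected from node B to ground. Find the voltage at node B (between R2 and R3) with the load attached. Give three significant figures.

At node B, R3 is in parallel with the load: R3‖R_L = 751.9 Ω.
Below node A the resistance is R2 + (R3‖R_L) = 2552 Ω, so V_A = 8.62 × 2552/2772 = 7.936 V.
Then V_B = V_A × (R3‖R_L)/(R2 + R3‖R_L) = 7.936 × 751.9/2552 = 2.34 V.

V ≈ 2.34 V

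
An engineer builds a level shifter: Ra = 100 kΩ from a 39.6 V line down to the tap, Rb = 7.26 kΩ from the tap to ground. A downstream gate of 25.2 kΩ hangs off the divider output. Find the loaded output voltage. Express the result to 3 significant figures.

V_out ≈ 2.11 V

The load sits in parallel with Rb: Rb‖R_L = (7.26 × 25.2) / (7.26 + 25.2) = 5.636 kΩ.
V_out = 39.6 × 5.636 / (100 + 5.636) = 39.6 × 5.636/105.6 = 2.11 V.
(Unloaded it would have been 2.68 V.)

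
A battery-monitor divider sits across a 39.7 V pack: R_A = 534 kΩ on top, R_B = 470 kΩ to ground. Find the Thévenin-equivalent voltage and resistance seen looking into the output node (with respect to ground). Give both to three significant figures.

V_th is the open-circuit tap voltage: 39.7 × 470/(534 + 470) = 18.6 V.
With the supply zeroed, R_A and R_B appear in parallel from the tap: R_th = R_A‖R_B = (534 × 470)/1004 = 250 kΩ.

V_th = 18.6 V, R_th = 250 kΩ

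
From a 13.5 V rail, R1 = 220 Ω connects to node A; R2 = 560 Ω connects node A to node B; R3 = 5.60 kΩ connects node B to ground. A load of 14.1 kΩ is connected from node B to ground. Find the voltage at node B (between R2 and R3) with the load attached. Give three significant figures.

At node B, R3 is in parallel with the load: R3‖R_L = 4008 Ω.
Below node A the resistance is R2 + (R3‖R_L) = 4568 Ω, so V_A = 13.5 × 4568/4788 = 12.88 V.
Then V_B = V_A × (R3‖R_L)/(R2 + R3‖R_L) = 12.88 × 4008/4568 = 11.3 V.

V ≈ 11.3 V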